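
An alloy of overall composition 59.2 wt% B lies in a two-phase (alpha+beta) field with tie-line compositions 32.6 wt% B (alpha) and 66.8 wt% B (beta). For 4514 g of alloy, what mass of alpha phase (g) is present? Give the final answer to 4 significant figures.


f_alpha = (C_beta - C0) / (C_beta - C_alpha)
f_alpha = (66.8 - 59.2) / (66.8 - 32.6) = 0.222222
m_alpha = f_alpha * m_total = 0.222222 * 4514 = 1003 g


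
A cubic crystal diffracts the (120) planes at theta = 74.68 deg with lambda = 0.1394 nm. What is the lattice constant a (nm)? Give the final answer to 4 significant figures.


d = lambda / (2*sin(theta))
d = 0.1394 / (2*sin(74.68 deg))
d = 0.072268 nm
a = d * sqrt(h^2+k^2+l^2) = 0.072268 * sqrt(5)
a = 0.1616 nm


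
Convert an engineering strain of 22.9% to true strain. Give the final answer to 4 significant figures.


epsilon_true = ln(1 + epsilon_eng)
epsilon_true = ln(1 + 0.229)
epsilon_true = 0.2062


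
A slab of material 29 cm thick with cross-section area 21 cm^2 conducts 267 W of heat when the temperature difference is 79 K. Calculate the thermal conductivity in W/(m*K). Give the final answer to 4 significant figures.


k = Q*L / (A*dT)
L = 0.29 m, A = 2.1e-03 m^2
k = 267 * 0.29 / (2.1e-03 * 79)
k = 466.7 W/(m*K)


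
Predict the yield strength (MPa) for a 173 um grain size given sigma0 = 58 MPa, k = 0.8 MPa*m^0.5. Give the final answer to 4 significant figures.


sigma_y = sigma0 + k / sqrt(d)
d = 173 um = 1.73e-04 m
sigma_y = 58 + 0.8 / sqrt(1.73e-04)
sigma_y = 118.8 MPa


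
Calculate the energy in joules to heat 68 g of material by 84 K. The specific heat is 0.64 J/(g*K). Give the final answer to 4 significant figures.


Q = m * cp * dT
Q = 68 * 0.64 * 84
Q = 3656 J


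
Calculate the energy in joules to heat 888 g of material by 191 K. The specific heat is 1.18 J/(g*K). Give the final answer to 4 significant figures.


Q = m * cp * dT
Q = 888 * 1.18 * 191
Q = 200100 J


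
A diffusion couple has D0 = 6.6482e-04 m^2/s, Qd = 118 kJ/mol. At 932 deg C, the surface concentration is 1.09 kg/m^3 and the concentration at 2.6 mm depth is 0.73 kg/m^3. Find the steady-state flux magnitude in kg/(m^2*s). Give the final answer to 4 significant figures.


Step 1: D = D0 * exp(-Qd/(R*T))
T = 932 + 273.15 = 1205.15 K
D = 6.6482e-04 * exp(-118e3 / (8.314 * 1205.15)) = 5.10579e-09 m^2/s
Step 2: J = D * (C1 - C2) / dx
J = 5.10579e-09 * (1.09 - 0.73) / 2.6e-03
J = 7.07e-07 kg/(m^2*s)


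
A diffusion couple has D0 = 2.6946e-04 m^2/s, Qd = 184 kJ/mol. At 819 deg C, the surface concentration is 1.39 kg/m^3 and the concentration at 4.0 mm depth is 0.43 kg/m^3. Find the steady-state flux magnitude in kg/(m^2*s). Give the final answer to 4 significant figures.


Step 1: D = D0 * exp(-Qd/(R*T))
T = 819 + 273.15 = 1092.15 K
D = 2.6946e-04 * exp(-184e3 / (8.314 * 1092.15)) = 4.26525e-13 m^2/s
Step 2: J = D * (C1 - C2) / dx
J = 4.26525e-13 * (1.39 - 0.43) / 4e-03
J = 1.024e-10 kg/(m^2*s)


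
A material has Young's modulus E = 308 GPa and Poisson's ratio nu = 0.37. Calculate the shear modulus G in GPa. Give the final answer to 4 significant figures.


G = E / (2*(1+nu))
G = 308 / (2*(1+0.37))
G = 112.4 GPa


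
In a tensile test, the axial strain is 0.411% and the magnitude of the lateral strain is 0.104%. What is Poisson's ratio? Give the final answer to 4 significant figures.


nu = -epsilon_lat / epsilon_axial
Lateral strain is contraction (negative), so using magnitudes:
nu = 0.104 / 0.411
nu = 0.253


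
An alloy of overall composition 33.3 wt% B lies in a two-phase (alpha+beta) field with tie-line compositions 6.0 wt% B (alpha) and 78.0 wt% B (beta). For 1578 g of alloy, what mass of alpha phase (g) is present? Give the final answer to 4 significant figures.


f_alpha = (C_beta - C0) / (C_beta - C_alpha)
f_alpha = (78.0 - 33.3) / (78.0 - 6.0) = 0.620833
m_alpha = f_alpha * m_total = 0.620833 * 1578 = 979.7 g


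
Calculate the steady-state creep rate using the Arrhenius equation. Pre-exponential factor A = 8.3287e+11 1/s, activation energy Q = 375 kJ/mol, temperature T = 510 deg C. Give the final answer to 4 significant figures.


rate = A * exp(-Q / (R*T))
T = 510 + 273.15 = 783.15 K
rate = 8.3287e+11 * exp(-375e3 / (8.314 * 783.15))
rate = 8.089e-14 1/s


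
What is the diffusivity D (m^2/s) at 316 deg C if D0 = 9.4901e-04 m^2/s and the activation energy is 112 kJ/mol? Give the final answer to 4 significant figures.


D = D0 * exp(-Qd / (R*T))
T = 589.15 K
D = 9.4901e-04 * exp(-112e3 / (8.314 * 589.15))
D = 1.114e-13 m^2/s


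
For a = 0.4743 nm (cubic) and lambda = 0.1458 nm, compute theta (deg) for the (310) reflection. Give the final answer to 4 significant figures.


d = a / sqrt(h^2+k^2+l^2)
d = 0.4743 / sqrt(10) = 0.149987 nm
lambda = 2*d*sin(theta)  =>  sin(theta) = lambda / (2*d)
sin(theta) = 0.1458 / (2 * 0.149987) = 0.486043
theta = 29.08 deg


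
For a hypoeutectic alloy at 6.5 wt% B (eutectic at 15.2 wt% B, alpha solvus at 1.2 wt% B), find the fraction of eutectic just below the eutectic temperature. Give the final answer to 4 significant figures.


f_primary = (C_e - C0) / (C_e - C_alpha_max)
f_primary = (15.2 - 6.5) / (15.2 - 1.2)
f_primary = 0.621429
f_eutectic = 1 - 0.621429 = 0.3786


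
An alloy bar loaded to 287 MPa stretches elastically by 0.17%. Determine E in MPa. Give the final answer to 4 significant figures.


E = sigma / epsilon
epsilon = 0.17% = 1.7e-03
E = 287 / 1.7e-03
E = 168800 MPa


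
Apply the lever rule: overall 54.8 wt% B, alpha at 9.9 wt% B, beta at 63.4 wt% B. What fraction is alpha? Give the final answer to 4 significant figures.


f_alpha = (C_beta - C0) / (C_beta - C_alpha)
f_alpha = (63.4 - 54.8) / (63.4 - 9.9)
f_alpha = 0.1607


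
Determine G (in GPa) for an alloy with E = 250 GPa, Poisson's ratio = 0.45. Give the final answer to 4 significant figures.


G = E / (2*(1+nu))
G = 250 / (2*(1+0.45))
G = 86.21 GPa


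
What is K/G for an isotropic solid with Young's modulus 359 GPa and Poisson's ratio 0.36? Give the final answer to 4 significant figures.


G = E / (2*(1+nu))
G = 359 / (2*(1+0.36)) = 131.985 GPa
K = E / (3*(1-2*nu))
K = 359 / (3*(1-2*0.36)) = 427.381 GPa
K/G = 427.381 / 131.985 = 3.238


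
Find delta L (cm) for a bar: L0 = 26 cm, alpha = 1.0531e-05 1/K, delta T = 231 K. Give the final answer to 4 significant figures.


dL = L0 * alpha * dT
dL = 26 * 1.0531e-05 * 231
dL = 0.06325 cm


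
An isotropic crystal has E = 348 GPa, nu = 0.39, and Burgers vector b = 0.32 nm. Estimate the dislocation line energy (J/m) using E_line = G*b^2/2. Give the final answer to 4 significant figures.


Step 1: G = E / (2*(1+nu))
G = 348 / (2*(1+0.39)) = 125.18 GPa = 1.2518e+11 Pa
Step 2: E_line = G*b^2/2
b = 0.32 nm = 3.2e-10 m
E_line = 0.5 * 1.2518e+11 * (3.2e-10)^2 = 6.409e-09 J/m


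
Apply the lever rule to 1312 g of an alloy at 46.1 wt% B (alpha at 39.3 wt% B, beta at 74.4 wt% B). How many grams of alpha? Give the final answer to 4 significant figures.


f_alpha = (C_beta - C0) / (C_beta - C_alpha)
f_alpha = (74.4 - 46.1) / (74.4 - 39.3) = 0.806268
m_alpha = f_alpha * m_total = 0.806268 * 1312 = 1058 g


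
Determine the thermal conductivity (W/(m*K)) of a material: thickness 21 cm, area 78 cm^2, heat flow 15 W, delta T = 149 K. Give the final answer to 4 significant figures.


k = Q*L / (A*dT)
L = 0.21 m, A = 7.8e-03 m^2
k = 15 * 0.21 / (7.8e-03 * 149)
k = 2.71 W/(m*K)


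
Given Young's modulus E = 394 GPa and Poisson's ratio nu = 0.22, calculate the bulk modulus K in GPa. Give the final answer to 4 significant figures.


K = E / (3*(1-2*nu))
K = 394 / (3*(1-2*0.22))
K = 234.5 GPa


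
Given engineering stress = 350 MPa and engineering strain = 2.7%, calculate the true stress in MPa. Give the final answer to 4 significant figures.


sigma_true = sigma_eng * (1 + epsilon_eng)
sigma_true = 350 * (1 + 0.027)
sigma_true = 359.5 MPa


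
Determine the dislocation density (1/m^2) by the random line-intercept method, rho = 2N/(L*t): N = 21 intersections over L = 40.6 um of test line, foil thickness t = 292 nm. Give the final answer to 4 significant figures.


rho = 2N / (L * t)
L = 40.6 um = 4.06e-05 m, t = 292 nm = 2.92e-07 m
rho = 2 * 21 / (4.06e-05 * 2.92e-07)
rho = 3.543e+12 1/m^2


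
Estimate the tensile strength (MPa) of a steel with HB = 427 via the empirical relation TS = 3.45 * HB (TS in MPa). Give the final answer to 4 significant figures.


TS (MPa) = 3.45 * HB
TS = 3.45 * 427
TS = 1473 MPa


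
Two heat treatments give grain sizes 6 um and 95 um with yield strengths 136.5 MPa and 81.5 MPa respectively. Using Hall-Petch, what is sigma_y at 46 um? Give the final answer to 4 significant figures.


sigma_y = sigma0 + k / sqrt(d)
1/sqrt(d1) = 1/sqrt(6e-06) = 408.248;  1/sqrt(d2) = 102.598
k = (sigma1 - sigma2) / (1/sqrt(d1) - 1/sqrt(d2)) = (136.5 - 81.5) / (408.248 - 102.598) = 0.179944 MPa*m^0.5
sigma0 = sigma1 - k/sqrt(d1) = 136.5 - 0.179944*408.248 = 63.0381 MPa
sigma_y(d3) = 63.0381 + 0.179944 / sqrt(4.6e-05) = 89.57 MPa


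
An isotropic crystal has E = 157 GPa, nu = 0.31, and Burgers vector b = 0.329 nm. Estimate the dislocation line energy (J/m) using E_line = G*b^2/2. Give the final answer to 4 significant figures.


Step 1: G = E / (2*(1+nu))
G = 157 / (2*(1+0.31)) = 59.9237 GPa = 5.99237e+10 Pa
Step 2: E_line = G*b^2/2
b = 0.329 nm = 3.29e-10 m
E_line = 0.5 * 5.99237e+10 * (3.29e-10)^2 = 3.243e-09 J/m


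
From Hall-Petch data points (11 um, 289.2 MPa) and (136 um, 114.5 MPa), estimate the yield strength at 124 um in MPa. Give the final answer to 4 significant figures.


sigma_y = sigma0 + k / sqrt(d)
1/sqrt(d1) = 1/sqrt(1.1e-05) = 301.511;  1/sqrt(d2) = 85.7493
k = (sigma1 - sigma2) / (1/sqrt(d1) - 1/sqrt(d2)) = (289.2 - 114.5) / (301.511 - 85.7493) = 0.809688 MPa*m^0.5
sigma0 = sigma1 - k/sqrt(d1) = 289.2 - 0.809688*301.511 = 45.0698 MPa
sigma_y(d3) = 45.0698 + 0.809688 / sqrt(1.24e-04) = 117.8 MPa


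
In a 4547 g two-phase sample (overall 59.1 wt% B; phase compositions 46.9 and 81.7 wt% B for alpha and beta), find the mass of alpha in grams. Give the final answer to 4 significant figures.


f_alpha = (C_beta - C0) / (C_beta - C_alpha)
f_alpha = (81.7 - 59.1) / (81.7 - 46.9) = 0.649425
m_alpha = f_alpha * m_total = 0.649425 * 4547 = 2953 g


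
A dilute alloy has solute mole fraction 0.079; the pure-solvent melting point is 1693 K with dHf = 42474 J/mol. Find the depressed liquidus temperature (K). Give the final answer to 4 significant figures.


dT = R*Tm^2*x / dHf
dT = 8.314 * 1693^2 * 0.079 / 42474
dT = 44.3229 K
T_new = 1693 - 44.3229 = 1649 K


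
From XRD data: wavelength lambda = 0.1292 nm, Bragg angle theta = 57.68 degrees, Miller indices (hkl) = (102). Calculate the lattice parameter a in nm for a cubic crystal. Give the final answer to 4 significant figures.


d = lambda / (2*sin(theta))
d = 0.1292 / (2*sin(57.68 deg))
d = 0.0764429 nm
a = d * sqrt(h^2+k^2+l^2) = 0.0764429 * sqrt(5)
a = 0.1709 nm


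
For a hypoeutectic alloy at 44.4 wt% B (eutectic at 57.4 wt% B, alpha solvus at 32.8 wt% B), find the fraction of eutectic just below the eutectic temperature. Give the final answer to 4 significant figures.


f_primary = (C_e - C0) / (C_e - C_alpha_max)
f_primary = (57.4 - 44.4) / (57.4 - 32.8)
f_primary = 0.528455
f_eutectic = 1 - 0.528455 = 0.4715


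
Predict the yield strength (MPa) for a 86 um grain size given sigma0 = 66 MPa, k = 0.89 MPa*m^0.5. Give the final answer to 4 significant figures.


sigma_y = sigma0 + k / sqrt(d)
d = 86 um = 8.6e-05 m
sigma_y = 66 + 0.89 / sqrt(8.6e-05)
sigma_y = 162 MPa


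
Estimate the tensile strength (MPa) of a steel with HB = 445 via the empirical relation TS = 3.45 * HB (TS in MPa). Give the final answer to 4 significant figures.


TS (MPa) = 3.45 * HB
TS = 3.45 * 445
TS = 1535 MPa


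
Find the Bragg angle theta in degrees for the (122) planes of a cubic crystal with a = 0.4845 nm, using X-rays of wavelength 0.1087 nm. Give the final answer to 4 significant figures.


d = a / sqrt(h^2+k^2+l^2)
d = 0.4845 / sqrt(9) = 0.1615 nm
lambda = 2*d*sin(theta)  =>  sin(theta) = lambda / (2*d)
sin(theta) = 0.1087 / (2 * 0.1615) = 0.336533
theta = 19.67 deg


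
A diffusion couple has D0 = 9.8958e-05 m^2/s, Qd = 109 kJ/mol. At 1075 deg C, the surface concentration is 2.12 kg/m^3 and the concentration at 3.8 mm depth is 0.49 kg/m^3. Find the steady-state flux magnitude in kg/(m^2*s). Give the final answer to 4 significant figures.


Step 1: D = D0 * exp(-Qd/(R*T))
T = 1075 + 273.15 = 1348.15 K
D = 9.8958e-05 * exp(-109e3 / (8.314 * 1348.15)) = 5.91626e-09 m^2/s
Step 2: J = D * (C1 - C2) / dx
J = 5.91626e-09 * (2.12 - 0.49) / 3.8e-03
J = 2.538e-06 kg/(m^2*s)


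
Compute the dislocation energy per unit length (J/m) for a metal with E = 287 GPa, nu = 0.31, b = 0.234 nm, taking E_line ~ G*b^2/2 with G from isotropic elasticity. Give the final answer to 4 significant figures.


Step 1: G = E / (2*(1+nu))
G = 287 / (2*(1+0.31)) = 109.542 GPa = 1.09542e+11 Pa
Step 2: E_line = G*b^2/2
b = 0.234 nm = 2.34e-10 m
E_line = 0.5 * 1.09542e+11 * (2.34e-10)^2 = 2.999e-09 J/m


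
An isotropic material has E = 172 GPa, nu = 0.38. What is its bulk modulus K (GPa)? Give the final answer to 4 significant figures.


K = E / (3*(1-2*nu))
K = 172 / (3*(1-2*0.38))
K = 238.9 GPa


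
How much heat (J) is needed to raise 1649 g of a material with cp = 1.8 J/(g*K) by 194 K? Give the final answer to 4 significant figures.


Q = m * cp * dT
Q = 1649 * 1.8 * 194
Q = 575800 J


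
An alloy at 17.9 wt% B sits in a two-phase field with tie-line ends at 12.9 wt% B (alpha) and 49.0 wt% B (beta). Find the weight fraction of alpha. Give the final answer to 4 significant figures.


f_alpha = (C_beta - C0) / (C_beta - C_alpha)
f_alpha = (49.0 - 17.9) / (49.0 - 12.9)
f_alpha = 0.8615


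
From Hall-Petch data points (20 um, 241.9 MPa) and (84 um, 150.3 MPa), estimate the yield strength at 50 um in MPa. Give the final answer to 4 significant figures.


sigma_y = sigma0 + k / sqrt(d)
1/sqrt(d1) = 1/sqrt(2e-05) = 223.607;  1/sqrt(d2) = 109.109
k = (sigma1 - sigma2) / (1/sqrt(d1) - 1/sqrt(d2)) = (241.9 - 150.3) / (223.607 - 109.109) = 0.800015 MPa*m^0.5
sigma0 = sigma1 - k/sqrt(d1) = 241.9 - 0.800015*223.607 = 63.0112 MPa
sigma_y(d3) = 63.0112 + 0.800015 / sqrt(5e-05) = 176.2 MPa


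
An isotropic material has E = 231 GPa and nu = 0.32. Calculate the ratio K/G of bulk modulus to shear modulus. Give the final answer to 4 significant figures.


G = E / (2*(1+nu))
G = 231 / (2*(1+0.32)) = 87.5 GPa
K = E / (3*(1-2*nu))
K = 231 / (3*(1-2*0.32)) = 213.889 GPa
K/G = 213.889 / 87.5 = 2.444


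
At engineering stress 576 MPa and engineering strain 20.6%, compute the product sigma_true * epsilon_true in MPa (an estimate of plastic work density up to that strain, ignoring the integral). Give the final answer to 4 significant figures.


sigma_true = sigma_eng * (1 + epsilon_eng)
sigma_true = 576 * (1 + 0.206) = 694.656 MPa
epsilon_true = ln(1 + epsilon_eng)
epsilon_true = ln(1 + 0.206) = 0.187309
sigma_true * epsilon_true = 694.656 * 0.187309 = 130.1 MPa


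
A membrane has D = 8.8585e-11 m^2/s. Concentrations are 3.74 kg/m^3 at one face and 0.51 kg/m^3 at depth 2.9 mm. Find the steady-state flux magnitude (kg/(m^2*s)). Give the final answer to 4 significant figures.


J = -D * (dC/dx) = D * (C1 - C2) / dx
J = 8.8585e-11 * (3.74 - 0.51) / 2.9e-03
J = 9.867e-08 kg/(m^2*s)


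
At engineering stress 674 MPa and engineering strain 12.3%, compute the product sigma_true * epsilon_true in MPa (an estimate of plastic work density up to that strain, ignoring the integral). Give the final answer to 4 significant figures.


sigma_true = sigma_eng * (1 + epsilon_eng)
sigma_true = 674 * (1 + 0.123) = 756.902 MPa
epsilon_true = ln(1 + epsilon_eng)
epsilon_true = ln(1 + 0.123) = 0.116004
sigma_true * epsilon_true = 756.902 * 0.116004 = 87.8 MPa


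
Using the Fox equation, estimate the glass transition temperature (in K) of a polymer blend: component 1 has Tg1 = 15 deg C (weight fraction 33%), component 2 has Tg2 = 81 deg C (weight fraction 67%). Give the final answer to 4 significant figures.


1/Tg = w1/Tg1 + w2/Tg2 (in Kelvin)
Tg1 = 288.15 K, Tg2 = 354.15 K
1/Tg = 0.33/288.15 + 0.67/354.15
Tg = 329.3 K


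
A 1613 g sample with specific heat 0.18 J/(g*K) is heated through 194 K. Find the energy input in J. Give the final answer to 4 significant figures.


Q = m * cp * dT
Q = 1613 * 0.18 * 194
Q = 56330 J


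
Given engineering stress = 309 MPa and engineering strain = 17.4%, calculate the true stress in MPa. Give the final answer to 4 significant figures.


sigma_true = sigma_eng * (1 + epsilon_eng)
sigma_true = 309 * (1 + 0.174)
sigma_true = 362.8 MPa


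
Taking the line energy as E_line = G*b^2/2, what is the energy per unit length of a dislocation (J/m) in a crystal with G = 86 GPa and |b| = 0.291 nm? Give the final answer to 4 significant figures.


E = G*b^2/2
b = 0.291 nm = 2.91e-10 m
G = 86 GPa = 8.6e+10 Pa
E = 0.5 * 8.6e+10 * (2.91e-10)^2
E = 3.641e-09 J/m


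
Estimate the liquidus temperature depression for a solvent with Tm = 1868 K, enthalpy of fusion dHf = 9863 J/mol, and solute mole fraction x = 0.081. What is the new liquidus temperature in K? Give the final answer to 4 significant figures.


dT = R*Tm^2*x / dHf
dT = 8.314 * 1868^2 * 0.081 / 9863
dT = 238.254 K
T_new = 1868 - 238.254 = 1630 K


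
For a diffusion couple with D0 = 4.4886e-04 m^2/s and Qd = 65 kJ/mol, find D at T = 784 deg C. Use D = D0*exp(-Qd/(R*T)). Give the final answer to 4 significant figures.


D = D0 * exp(-Qd / (R*T))
T = 1057.15 K
D = 4.4886e-04 * exp(-65e3 / (8.314 * 1057.15))
D = 2.756e-07 m^2/s


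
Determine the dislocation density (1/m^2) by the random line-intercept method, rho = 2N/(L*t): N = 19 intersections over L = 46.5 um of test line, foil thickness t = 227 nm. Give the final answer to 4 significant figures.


rho = 2N / (L * t)
L = 46.5 um = 4.65e-05 m, t = 227 nm = 2.27e-07 m
rho = 2 * 19 / (4.65e-05 * 2.27e-07)
rho = 3.6e+12 1/m^2


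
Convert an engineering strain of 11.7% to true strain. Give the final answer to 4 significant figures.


epsilon_true = ln(1 + epsilon_eng)
epsilon_true = ln(1 + 0.117)
epsilon_true = 0.1106


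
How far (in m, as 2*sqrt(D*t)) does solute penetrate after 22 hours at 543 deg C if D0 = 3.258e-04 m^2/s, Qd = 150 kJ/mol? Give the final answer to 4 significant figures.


Step 1: D = D0 * exp(-Qd/(R*T))
T = 816.15 K
D = 3.258e-04 * exp(-150e3 / (8.314 * 816.15)) = 8.1736e-14 m^2/s
Step 2: L = 2*sqrt(D*t)
t = 22 h = 79200 s
L = 2*sqrt(8.1736e-14 * 79200) = 1.609e-04 m


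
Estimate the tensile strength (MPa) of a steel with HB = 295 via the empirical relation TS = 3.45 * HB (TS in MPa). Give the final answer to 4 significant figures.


TS (MPa) = 3.45 * HB
TS = 3.45 * 295
TS = 1018 MPa


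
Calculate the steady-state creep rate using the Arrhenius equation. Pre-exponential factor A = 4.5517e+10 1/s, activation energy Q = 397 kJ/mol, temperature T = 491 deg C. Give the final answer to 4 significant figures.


rate = A * exp(-Q / (R*T))
T = 491 + 273.15 = 764.15 K
rate = 4.5517e+10 * exp(-397e3 / (8.314 * 764.15))
rate = 3.309e-17 1/s


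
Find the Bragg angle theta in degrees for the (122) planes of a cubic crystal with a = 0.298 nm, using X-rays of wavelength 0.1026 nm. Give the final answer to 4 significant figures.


d = a / sqrt(h^2+k^2+l^2)
d = 0.298 / sqrt(9) = 0.0993333 nm
lambda = 2*d*sin(theta)  =>  sin(theta) = lambda / (2*d)
sin(theta) = 0.1026 / (2 * 0.0993333) = 0.516443
theta = 31.09 deg


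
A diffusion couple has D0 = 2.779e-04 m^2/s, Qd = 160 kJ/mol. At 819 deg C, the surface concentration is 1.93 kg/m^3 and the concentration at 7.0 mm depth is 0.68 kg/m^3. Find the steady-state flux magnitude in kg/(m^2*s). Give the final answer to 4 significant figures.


Step 1: D = D0 * exp(-Qd/(R*T))
T = 819 + 273.15 = 1092.15 K
D = 2.779e-04 * exp(-160e3 / (8.314 * 1092.15)) = 6.18353e-12 m^2/s
Step 2: J = D * (C1 - C2) / dx
J = 6.18353e-12 * (1.93 - 0.68) / 7e-03
J = 1.104e-09 kg/(m^2*s)


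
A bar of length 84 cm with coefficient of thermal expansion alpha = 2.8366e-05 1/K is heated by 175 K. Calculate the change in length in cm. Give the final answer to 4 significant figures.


dL = L0 * alpha * dT
dL = 84 * 2.8366e-05 * 175
dL = 0.417 cm


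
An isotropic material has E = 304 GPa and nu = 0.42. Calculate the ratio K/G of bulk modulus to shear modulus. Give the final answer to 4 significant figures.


G = E / (2*(1+nu))
G = 304 / (2*(1+0.42)) = 107.042 GPa
K = E / (3*(1-2*nu))
K = 304 / (3*(1-2*0.42)) = 633.333 GPa
K/G = 633.333 / 107.042 = 5.917


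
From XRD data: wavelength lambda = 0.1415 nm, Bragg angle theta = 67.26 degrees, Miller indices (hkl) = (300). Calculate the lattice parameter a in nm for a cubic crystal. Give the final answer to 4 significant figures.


d = lambda / (2*sin(theta))
d = 0.1415 / (2*sin(67.26 deg))
d = 0.076713 nm
a = d * sqrt(h^2+k^2+l^2) = 0.076713 * sqrt(9)
a = 0.2301 nm


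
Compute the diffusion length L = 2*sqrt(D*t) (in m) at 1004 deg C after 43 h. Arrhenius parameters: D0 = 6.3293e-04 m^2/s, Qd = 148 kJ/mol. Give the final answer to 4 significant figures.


Step 1: D = D0 * exp(-Qd/(R*T))
T = 1277.15 K
D = 6.3293e-04 * exp(-148e3 / (8.314 * 1277.15)) = 5.59795e-10 m^2/s
Step 2: L = 2*sqrt(D*t)
t = 43 h = 154800 s
L = 2*sqrt(5.59795e-10 * 154800) = 0.01862 m


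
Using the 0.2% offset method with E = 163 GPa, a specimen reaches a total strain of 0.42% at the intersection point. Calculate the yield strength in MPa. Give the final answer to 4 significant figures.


Offset strain = 0.002
Elastic strain at yield = total_strain - offset = 4.2e-03 - 0.002 = 2.2e-03
sigma_y = E * elastic_strain = 163000 * 2.2e-03
sigma_y = 358.6 MPa


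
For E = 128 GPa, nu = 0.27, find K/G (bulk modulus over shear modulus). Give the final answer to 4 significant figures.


G = E / (2*(1+nu))
G = 128 / (2*(1+0.27)) = 50.3937 GPa
K = E / (3*(1-2*nu))
K = 128 / (3*(1-2*0.27)) = 92.7536 GPa
K/G = 92.7536 / 50.3937 = 1.841


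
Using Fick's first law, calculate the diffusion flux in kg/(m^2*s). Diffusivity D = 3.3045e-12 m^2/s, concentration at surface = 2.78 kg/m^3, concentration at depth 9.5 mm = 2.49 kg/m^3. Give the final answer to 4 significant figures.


J = -D * (dC/dx) = D * (C1 - C2) / dx
J = 3.3045e-12 * (2.78 - 2.49) / 9.5e-03
J = 1.009e-10 kg/(m^2*s)


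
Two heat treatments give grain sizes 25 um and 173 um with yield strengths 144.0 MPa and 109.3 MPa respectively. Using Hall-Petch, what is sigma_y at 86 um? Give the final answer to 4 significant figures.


sigma_y = sigma0 + k / sqrt(d)
1/sqrt(d1) = 1/sqrt(2.5e-05) = 200;  1/sqrt(d2) = 76.0286
k = (sigma1 - sigma2) / (1/sqrt(d1) - 1/sqrt(d2)) = (144.0 - 109.3) / (200 - 76.0286) = 0.279903 MPa*m^0.5
sigma0 = sigma1 - k/sqrt(d1) = 144.0 - 0.279903*200 = 88.0193 MPa
sigma_y(d3) = 88.0193 + 0.279903 / sqrt(8.6e-05) = 118.2 MPa


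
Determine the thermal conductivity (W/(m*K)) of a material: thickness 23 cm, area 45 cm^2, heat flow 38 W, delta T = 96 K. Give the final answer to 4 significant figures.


k = Q*L / (A*dT)
L = 0.23 m, A = 4.5e-03 m^2
k = 38 * 0.23 / (4.5e-03 * 96)
k = 20.23 W/(m*K)


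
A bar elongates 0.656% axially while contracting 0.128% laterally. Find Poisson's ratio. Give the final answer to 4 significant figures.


nu = -epsilon_lat / epsilon_axial
Lateral strain is contraction (negative), so using magnitudes:
nu = 0.128 / 0.656
nu = 0.1951


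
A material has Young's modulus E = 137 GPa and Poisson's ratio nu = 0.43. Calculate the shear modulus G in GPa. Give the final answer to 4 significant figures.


G = E / (2*(1+nu))
G = 137 / (2*(1+0.43))
G = 47.9 GPa


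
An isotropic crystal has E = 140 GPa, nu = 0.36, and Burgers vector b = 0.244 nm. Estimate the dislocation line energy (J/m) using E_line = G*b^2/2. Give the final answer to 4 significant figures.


Step 1: G = E / (2*(1+nu))
G = 140 / (2*(1+0.36)) = 51.4706 GPa = 5.14706e+10 Pa
Step 2: E_line = G*b^2/2
b = 0.244 nm = 2.44e-10 m
E_line = 0.5 * 5.14706e+10 * (2.44e-10)^2 = 1.532e-09 J/m


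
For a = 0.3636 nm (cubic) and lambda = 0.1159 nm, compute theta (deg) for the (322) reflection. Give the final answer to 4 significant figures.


d = a / sqrt(h^2+k^2+l^2)
d = 0.3636 / sqrt(17) = 0.088186 nm
lambda = 2*d*sin(theta)  =>  sin(theta) = lambda / (2*d)
sin(theta) = 0.1159 / (2 * 0.088186) = 0.657134
theta = 41.08 deg


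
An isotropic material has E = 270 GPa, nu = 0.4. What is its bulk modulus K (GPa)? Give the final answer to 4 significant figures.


K = E / (3*(1-2*nu))
K = 270 / (3*(1-2*0.4))
K = 450 GPa


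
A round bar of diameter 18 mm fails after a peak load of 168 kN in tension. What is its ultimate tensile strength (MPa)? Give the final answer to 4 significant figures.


A0 = pi*(d/2)^2 = pi*(18/2)^2 = 254.469 mm^2
UTS = F_max / A0 = 168*1000 / 254.469
UTS = 660.2 MPa


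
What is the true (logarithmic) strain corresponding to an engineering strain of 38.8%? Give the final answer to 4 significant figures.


epsilon_true = ln(1 + epsilon_eng)
epsilon_true = ln(1 + 0.388)
epsilon_true = 0.3279


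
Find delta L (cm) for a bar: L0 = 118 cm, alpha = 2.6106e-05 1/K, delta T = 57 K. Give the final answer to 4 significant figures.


dL = L0 * alpha * dT
dL = 118 * 2.6106e-05 * 57
dL = 0.1756 cm


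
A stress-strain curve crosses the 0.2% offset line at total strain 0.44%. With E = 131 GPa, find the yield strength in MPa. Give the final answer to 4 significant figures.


Offset strain = 0.002
Elastic strain at yield = total_strain - offset = 4.4e-03 - 0.002 = 2.4e-03
sigma_y = E * elastic_strain = 131000 * 2.4e-03
sigma_y = 314.4 MPa


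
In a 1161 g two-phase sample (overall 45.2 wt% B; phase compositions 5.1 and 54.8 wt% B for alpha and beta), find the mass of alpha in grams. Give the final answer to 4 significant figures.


f_alpha = (C_beta - C0) / (C_beta - C_alpha)
f_alpha = (54.8 - 45.2) / (54.8 - 5.1) = 0.193159
m_alpha = f_alpha * m_total = 0.193159 * 1161 = 224.3 g


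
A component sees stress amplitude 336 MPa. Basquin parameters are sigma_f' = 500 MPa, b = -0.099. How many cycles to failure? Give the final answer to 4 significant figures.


sigma_a = sigma_f' * (2*Nf)^b
2*Nf = (sigma_a / sigma_f')^(1/b)
2*Nf = (336 / 500)^(1/-0.099)
2*Nf = 55.43
Nf = 27.71 cycles


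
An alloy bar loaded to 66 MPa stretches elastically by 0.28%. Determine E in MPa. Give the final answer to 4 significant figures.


E = sigma / epsilon
epsilon = 0.28% = 2.8e-03
E = 66 / 2.8e-03
E = 23570 MPa


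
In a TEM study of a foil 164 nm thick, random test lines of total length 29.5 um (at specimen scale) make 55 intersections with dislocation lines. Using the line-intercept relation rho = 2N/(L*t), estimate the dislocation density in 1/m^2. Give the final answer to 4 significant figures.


rho = 2N / (L * t)
L = 29.5 um = 2.95e-05 m, t = 164 nm = 1.64e-07 m
rho = 2 * 55 / (2.95e-05 * 1.64e-07)
rho = 2.274e+13 1/m^2


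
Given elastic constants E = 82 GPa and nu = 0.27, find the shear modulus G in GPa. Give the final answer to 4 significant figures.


G = E / (2*(1+nu))
G = 82 / (2*(1+0.27))
G = 32.28 GPa


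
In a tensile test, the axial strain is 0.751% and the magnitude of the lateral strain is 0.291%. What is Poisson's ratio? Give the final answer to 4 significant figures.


nu = -epsilon_lat / epsilon_axial
Lateral strain is contraction (negative), so using magnitudes:
nu = 0.291 / 0.751
nu = 0.3875


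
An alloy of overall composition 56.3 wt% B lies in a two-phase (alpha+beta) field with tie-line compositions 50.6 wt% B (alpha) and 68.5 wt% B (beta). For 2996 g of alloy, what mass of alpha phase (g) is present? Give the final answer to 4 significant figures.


f_alpha = (C_beta - C0) / (C_beta - C_alpha)
f_alpha = (68.5 - 56.3) / (68.5 - 50.6) = 0.681564
m_alpha = f_alpha * m_total = 0.681564 * 2996 = 2042 g


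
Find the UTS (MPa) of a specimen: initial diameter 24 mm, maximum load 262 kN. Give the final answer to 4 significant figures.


A0 = pi*(d/2)^2 = pi*(24/2)^2 = 452.389 mm^2
UTS = F_max / A0 = 262*1000 / 452.389
UTS = 579.1 MPa


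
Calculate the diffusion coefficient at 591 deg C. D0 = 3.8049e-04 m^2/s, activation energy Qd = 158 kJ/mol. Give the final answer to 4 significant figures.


D = D0 * exp(-Qd / (R*T))
T = 864.15 K
D = 3.8049e-04 * exp(-158e3 / (8.314 * 864.15))
D = 1.07e-13 m^2/s


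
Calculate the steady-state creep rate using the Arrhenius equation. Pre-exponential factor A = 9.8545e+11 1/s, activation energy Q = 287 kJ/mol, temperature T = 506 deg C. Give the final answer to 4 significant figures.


rate = A * exp(-Q / (R*T))
T = 506 + 273.15 = 779.15 K
rate = 9.8545e+11 * exp(-287e3 / (8.314 * 779.15))
rate = 5.653e-08 1/s


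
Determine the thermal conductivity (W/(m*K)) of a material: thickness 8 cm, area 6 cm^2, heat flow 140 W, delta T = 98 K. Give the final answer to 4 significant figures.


k = Q*L / (A*dT)
L = 0.08 m, A = 6e-04 m^2
k = 140 * 0.08 / (6e-04 * 98)
k = 190.5 W/(m*K)


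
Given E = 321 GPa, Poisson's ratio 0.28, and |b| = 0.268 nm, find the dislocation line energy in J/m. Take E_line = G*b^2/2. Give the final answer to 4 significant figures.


Step 1: G = E / (2*(1+nu))
G = 321 / (2*(1+0.28)) = 125.391 GPa = 1.25391e+11 Pa
Step 2: E_line = G*b^2/2
b = 0.268 nm = 2.68e-10 m
E_line = 0.5 * 1.25391e+11 * (2.68e-10)^2 = 4.503e-09 J/m


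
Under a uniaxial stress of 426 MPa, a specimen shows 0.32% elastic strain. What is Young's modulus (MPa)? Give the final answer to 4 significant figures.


E = sigma / epsilon
epsilon = 0.32% = 3.2e-03
E = 426 / 3.2e-03
E = 133100 MPa


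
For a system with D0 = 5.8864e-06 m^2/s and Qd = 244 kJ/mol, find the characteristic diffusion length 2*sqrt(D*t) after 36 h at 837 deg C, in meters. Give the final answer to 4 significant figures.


Step 1: D = D0 * exp(-Qd/(R*T))
T = 1110.15 K
D = 5.8864e-06 * exp(-244e3 / (8.314 * 1110.15)) = 1.94436e-17 m^2/s
Step 2: L = 2*sqrt(D*t)
t = 36 h = 129600 s
L = 2*sqrt(1.94436e-17 * 129600) = 3.175e-06 m


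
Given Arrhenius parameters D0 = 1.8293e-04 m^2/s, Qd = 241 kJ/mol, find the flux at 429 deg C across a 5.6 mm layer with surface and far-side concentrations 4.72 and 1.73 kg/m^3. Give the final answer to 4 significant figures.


Step 1: D = D0 * exp(-Qd/(R*T))
T = 429 + 273.15 = 702.15 K
D = 1.8293e-04 * exp(-241e3 / (8.314 * 702.15)) = 2.1531e-22 m^2/s
Step 2: J = D * (C1 - C2) / dx
J = 2.1531e-22 * (4.72 - 1.73) / 5.6e-03
J = 1.15e-19 kg/(m^2*s)


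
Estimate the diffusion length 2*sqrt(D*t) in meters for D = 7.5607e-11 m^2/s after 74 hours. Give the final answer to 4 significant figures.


t = 74 hr = 266400 s
Diffusion length = 2*sqrt(D*t)
= 2*sqrt(7.5607e-11 * 266400)
= 8.976e-03 m


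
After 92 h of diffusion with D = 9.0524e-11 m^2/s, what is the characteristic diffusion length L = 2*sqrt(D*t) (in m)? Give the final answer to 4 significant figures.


t = 92 hr = 331200 s
Diffusion length = 2*sqrt(D*t)
= 2*sqrt(9.0524e-11 * 331200)
= 0.01095 m


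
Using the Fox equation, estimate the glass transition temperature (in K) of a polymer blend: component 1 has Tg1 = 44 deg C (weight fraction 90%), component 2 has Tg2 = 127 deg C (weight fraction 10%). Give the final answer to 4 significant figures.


1/Tg = w1/Tg1 + w2/Tg2 (in Kelvin)
Tg1 = 317.15 K, Tg2 = 400.15 K
1/Tg = 0.9/317.15 + 0.1/400.15
Tg = 323.9 K


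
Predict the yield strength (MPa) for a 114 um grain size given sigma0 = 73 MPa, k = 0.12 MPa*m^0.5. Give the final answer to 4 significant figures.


sigma_y = sigma0 + k / sqrt(d)
d = 114 um = 1.14e-04 m
sigma_y = 73 + 0.12 / sqrt(1.14e-04)
sigma_y = 84.24 MPa


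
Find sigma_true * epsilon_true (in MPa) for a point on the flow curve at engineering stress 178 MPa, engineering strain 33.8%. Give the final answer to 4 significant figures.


sigma_true = sigma_eng * (1 + epsilon_eng)
sigma_true = 178 * (1 + 0.338) = 238.164 MPa
epsilon_true = ln(1 + epsilon_eng)
epsilon_true = ln(1 + 0.338) = 0.291176
sigma_true * epsilon_true = 238.164 * 0.291176 = 69.35 MPa


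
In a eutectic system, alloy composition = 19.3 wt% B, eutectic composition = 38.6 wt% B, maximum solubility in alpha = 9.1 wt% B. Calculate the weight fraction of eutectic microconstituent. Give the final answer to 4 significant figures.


f_primary = (C_e - C0) / (C_e - C_alpha_max)
f_primary = (38.6 - 19.3) / (38.6 - 9.1)
f_primary = 0.654237
f_eutectic = 1 - 0.654237 = 0.3458


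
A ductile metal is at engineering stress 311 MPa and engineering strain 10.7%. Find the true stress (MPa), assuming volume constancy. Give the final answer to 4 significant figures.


sigma_true = sigma_eng * (1 + epsilon_eng)
sigma_true = 311 * (1 + 0.107)
sigma_true = 344.3 MPa


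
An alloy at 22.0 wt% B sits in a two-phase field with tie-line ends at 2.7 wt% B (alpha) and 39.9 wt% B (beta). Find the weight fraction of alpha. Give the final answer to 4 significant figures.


f_alpha = (C_beta - C0) / (C_beta - C_alpha)
f_alpha = (39.9 - 22.0) / (39.9 - 2.7)
f_alpha = 0.4812


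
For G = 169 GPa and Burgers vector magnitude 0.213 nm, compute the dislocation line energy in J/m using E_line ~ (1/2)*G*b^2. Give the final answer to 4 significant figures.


E = G*b^2/2
b = 0.213 nm = 2.13e-10 m
G = 169 GPa = 1.69e+11 Pa
E = 0.5 * 1.69e+11 * (2.13e-10)^2
E = 3.834e-09 J/m


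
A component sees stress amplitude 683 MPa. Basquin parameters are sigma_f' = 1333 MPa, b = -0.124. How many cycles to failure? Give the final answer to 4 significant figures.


sigma_a = sigma_f' * (2*Nf)^b
2*Nf = (sigma_a / sigma_f')^(1/b)
2*Nf = (683 / 1333)^(1/-0.124)
2*Nf = 219.792
Nf = 109.9 cycles


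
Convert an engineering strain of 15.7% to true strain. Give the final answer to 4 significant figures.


epsilon_true = ln(1 + epsilon_eng)
epsilon_true = ln(1 + 0.157)
epsilon_true = 0.1458


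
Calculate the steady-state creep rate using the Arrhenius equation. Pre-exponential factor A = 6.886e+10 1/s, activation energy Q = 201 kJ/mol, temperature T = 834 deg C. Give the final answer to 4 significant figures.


rate = A * exp(-Q / (R*T))
T = 834 + 273.15 = 1107.15 K
rate = 6.886e+10 * exp(-201e3 / (8.314 * 1107.15))
rate = 22.62 1/s


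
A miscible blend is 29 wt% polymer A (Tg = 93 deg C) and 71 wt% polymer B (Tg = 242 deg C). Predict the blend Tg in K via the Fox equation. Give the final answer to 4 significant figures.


1/Tg = w1/Tg1 + w2/Tg2 (in Kelvin)
Tg1 = 366.15 K, Tg2 = 515.15 K
1/Tg = 0.29/366.15 + 0.71/515.15
Tg = 460.8 K


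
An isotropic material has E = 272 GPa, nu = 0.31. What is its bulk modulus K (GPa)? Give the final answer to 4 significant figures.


K = E / (3*(1-2*nu))
K = 272 / (3*(1-2*0.31))
K = 238.6 GPa


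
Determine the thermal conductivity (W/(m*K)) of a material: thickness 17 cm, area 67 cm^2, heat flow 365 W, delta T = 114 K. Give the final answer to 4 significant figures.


k = Q*L / (A*dT)
L = 0.17 m, A = 6.7e-03 m^2
k = 365 * 0.17 / (6.7e-03 * 114)
k = 81.24 W/(m*K)


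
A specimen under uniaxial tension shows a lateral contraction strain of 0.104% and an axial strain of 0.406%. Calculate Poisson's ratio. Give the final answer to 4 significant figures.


nu = -epsilon_lat / epsilon_axial
Lateral strain is contraction (negative), so using magnitudes:
nu = 0.104 / 0.406
nu = 0.2562


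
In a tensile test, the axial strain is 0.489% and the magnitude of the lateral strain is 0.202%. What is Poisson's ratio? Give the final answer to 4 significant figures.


nu = -epsilon_lat / epsilon_axial
Lateral strain is contraction (negative), so using magnitudes:
nu = 0.202 / 0.489
nu = 0.4131


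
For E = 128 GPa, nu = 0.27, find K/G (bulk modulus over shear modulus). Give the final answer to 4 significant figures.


G = E / (2*(1+nu))
G = 128 / (2*(1+0.27)) = 50.3937 GPa
K = E / (3*(1-2*nu))
K = 128 / (3*(1-2*0.27)) = 92.7536 GPa
K/G = 92.7536 / 50.3937 = 1.841


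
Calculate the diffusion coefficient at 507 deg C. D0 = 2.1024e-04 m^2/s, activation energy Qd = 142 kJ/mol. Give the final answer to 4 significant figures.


D = D0 * exp(-Qd / (R*T))
T = 780.15 K
D = 2.1024e-04 * exp(-142e3 / (8.314 * 780.15))
D = 6.529e-14 m^2/s


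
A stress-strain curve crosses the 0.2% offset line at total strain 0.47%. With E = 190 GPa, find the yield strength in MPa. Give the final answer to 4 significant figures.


Offset strain = 0.002
Elastic strain at yield = total_strain - offset = 4.7e-03 - 0.002 = 2.7e-03
sigma_y = E * elastic_strain = 190000 * 2.7e-03
sigma_y = 513 MPa


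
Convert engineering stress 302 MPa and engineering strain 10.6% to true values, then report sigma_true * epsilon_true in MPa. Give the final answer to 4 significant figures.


sigma_true = sigma_eng * (1 + epsilon_eng)
sigma_true = 302 * (1 + 0.106) = 334.012 MPa
epsilon_true = ln(1 + epsilon_eng)
epsilon_true = ln(1 + 0.106) = 0.10075
sigma_true * epsilon_true = 334.012 * 0.10075 = 33.65 MPa


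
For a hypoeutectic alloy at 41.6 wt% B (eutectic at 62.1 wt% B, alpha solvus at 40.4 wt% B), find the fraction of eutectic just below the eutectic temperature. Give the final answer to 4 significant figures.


f_primary = (C_e - C0) / (C_e - C_alpha_max)
f_primary = (62.1 - 41.6) / (62.1 - 40.4)
f_primary = 0.9447
f_eutectic = 1 - 0.9447 = 0.0553


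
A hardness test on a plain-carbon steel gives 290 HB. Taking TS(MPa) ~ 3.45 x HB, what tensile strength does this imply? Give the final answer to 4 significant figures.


TS (MPa) = 3.45 * HB
TS = 3.45 * 290
TS = 1001 MPa


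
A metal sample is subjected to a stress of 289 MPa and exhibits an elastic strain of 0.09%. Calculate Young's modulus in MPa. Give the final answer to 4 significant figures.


E = sigma / epsilon
epsilon = 0.09% = 9e-04
E = 289 / 9e-04
E = 321100 MPa


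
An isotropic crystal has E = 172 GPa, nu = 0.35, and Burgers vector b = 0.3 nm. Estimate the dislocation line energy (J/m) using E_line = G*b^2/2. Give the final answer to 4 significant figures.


Step 1: G = E / (2*(1+nu))
G = 172 / (2*(1+0.35)) = 63.7037 GPa = 6.37037e+10 Pa
Step 2: E_line = G*b^2/2
b = 0.3 nm = 3e-10 m
E_line = 0.5 * 6.37037e+10 * (3e-10)^2 = 2.867e-09 J/m


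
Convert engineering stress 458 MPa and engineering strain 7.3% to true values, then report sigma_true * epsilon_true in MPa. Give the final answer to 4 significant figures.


sigma_true = sigma_eng * (1 + epsilon_eng)
sigma_true = 458 * (1 + 0.073) = 491.434 MPa
epsilon_true = ln(1 + epsilon_eng)
epsilon_true = ln(1 + 0.073) = 0.0704585
sigma_true * epsilon_true = 491.434 * 0.0704585 = 34.63 MPa


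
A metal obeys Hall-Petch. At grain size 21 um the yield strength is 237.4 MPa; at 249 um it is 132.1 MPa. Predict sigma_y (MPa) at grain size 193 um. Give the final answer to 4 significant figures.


sigma_y = sigma0 + k / sqrt(d)
1/sqrt(d1) = 1/sqrt(2.1e-05) = 218.218;  1/sqrt(d2) = 63.3724
k = (sigma1 - sigma2) / (1/sqrt(d1) - 1/sqrt(d2)) = (237.4 - 132.1) / (218.218 - 63.3724) = 0.680033 MPa*m^0.5
sigma0 = sigma1 - k/sqrt(d1) = 237.4 - 0.680033*218.218 = 89.0047 MPa
sigma_y(d3) = 89.0047 + 0.680033 / sqrt(1.93e-04) = 138 MPa


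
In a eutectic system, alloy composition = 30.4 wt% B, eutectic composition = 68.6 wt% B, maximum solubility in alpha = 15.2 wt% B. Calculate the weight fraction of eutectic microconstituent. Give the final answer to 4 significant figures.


f_primary = (C_e - C0) / (C_e - C_alpha_max)
f_primary = (68.6 - 30.4) / (68.6 - 15.2)
f_primary = 0.715356
f_eutectic = 1 - 0.715356 = 0.2846


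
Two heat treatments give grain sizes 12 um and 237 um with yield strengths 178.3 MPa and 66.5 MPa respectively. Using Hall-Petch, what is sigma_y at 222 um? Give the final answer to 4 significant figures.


sigma_y = sigma0 + k / sqrt(d)
1/sqrt(d1) = 1/sqrt(1.2e-05) = 288.675;  1/sqrt(d2) = 64.957
k = (sigma1 - sigma2) / (1/sqrt(d1) - 1/sqrt(d2)) = (178.3 - 66.5) / (288.675 - 64.957) = 0.499736 MPa*m^0.5
sigma0 = sigma1 - k/sqrt(d1) = 178.3 - 0.499736*288.675 = 34.0387 MPa
sigma_y(d3) = 34.0387 + 0.499736 / sqrt(2.22e-04) = 67.58 MPa
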